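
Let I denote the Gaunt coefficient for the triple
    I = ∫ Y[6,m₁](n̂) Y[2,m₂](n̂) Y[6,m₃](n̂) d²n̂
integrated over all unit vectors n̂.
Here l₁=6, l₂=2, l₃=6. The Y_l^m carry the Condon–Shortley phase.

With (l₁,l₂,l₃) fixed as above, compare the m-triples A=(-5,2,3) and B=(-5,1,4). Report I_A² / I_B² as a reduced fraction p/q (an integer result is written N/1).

10/27

Shared (l₁,l₂,l₃)=(6,2,6): N and (l;000)² cancel in I_A²/I_B².
A: Δ = 2!·10!·2!/15! = 1/90090; Racah Σ t=2..2: t=2:+1/1451520 = 1/1451520; ⇒ 3j(6 2 6; -5 2 3)² = 1/91, sgn -1
B: Δ = 2!·10!·2!/15! = 1/90090; Racah Σ t=1..2: t=1:−1/7257600 t=2:+1/725760 = 1/806400; ⇒ 3j(6 2 6; -5 1 4)² = 27/910, sgn +1
I_A²/I_B² = (1/91)/(27/910) = 10/27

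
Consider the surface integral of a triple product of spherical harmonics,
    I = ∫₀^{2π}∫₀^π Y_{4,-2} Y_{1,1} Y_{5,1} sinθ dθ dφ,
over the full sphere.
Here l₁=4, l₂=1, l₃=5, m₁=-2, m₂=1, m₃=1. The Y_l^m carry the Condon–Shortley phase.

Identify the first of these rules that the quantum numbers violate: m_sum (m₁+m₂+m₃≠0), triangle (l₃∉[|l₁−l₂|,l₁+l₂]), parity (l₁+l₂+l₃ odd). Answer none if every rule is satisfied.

none

azimuthal sum: -2 + 1 + 1 = 0  ✓
3 ≤ 5 ≤ 5 (triangle on l)  ✓
L = 4 + 1 + 5 = 10 (even)  ✓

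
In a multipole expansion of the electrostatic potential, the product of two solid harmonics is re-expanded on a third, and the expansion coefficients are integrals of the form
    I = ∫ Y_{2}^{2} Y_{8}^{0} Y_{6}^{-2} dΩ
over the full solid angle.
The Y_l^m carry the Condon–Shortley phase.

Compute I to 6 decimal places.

m-sum 0 ✓  L=16 even ✓  6≤6≤10 ✓
Π(2lᵢ+1) = 5×17×13 = 1105
triangle coeff Δ(2,8,6) = 1/30940
Σ_t [2,2]: t=2:+1/2073600 = 1/2073600
(3j)²=28/1105 [(2 8 6; 0 0 0)], sign=+1
Σ_t [0,0]: t=0:+1/23224320 = 1/23224320
(3j)²=1/442 [(2 8 6; 2 0 -2)], sign=+1
⇒ 4πI² = 14/221
I = (+1)√(14/221/(4π)) = 0.07100075

0.071001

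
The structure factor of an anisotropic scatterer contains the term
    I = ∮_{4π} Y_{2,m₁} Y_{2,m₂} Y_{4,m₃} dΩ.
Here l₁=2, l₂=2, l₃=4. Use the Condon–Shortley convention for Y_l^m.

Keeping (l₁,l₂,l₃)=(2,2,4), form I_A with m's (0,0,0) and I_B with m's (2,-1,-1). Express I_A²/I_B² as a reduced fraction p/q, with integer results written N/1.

Same 2,2,4: normalisation and zero-m 3j drop out of the ratio.
A: Δ: 0! 4! 4! / 9! → 1/630; sum: t=0:+1/16 = 1/16; 3j²(2 2 4; 0 0 0) = Δ·Π!·Σ² = 2/35  (sign +1)
B: Δ: 0! 4! 4! / 9! → 1/630; sum: t=0:+1/144 = 1/144; 3j²(2 2 4; 2 -1 -1) = Δ·Π!·Σ² = 1/126  (sign -1)
I_A²/I_B² = (2/35)/(1/126) = 36/5

36/5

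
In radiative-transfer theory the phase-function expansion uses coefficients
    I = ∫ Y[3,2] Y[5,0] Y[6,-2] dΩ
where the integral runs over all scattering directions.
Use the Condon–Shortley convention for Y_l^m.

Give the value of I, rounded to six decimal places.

-0.077843

Checks pass: Σm=0; 14 even; l₃=6∈[2,8].
(2·3+1)(2·5+1)(2·6+1) = 1001
Δ: 2! 4! 8! / 15! → 1/675675
sum: t=0:+1/8640 t=1:−1/2304 t=2:+1/8640 = -7/34560
3j²(3 5 6; 0 0 0) = Δ·Π!·Σ² = 7/429  (sign -1)
sum: t=0:+1/8640 t=1:−1/13824 = 1/23040
3j²(3 5 6; 2 0 -2) = Δ·Π!·Σ² = 2/429  (sign +1)
combine: 4πI² = 1001·7/429·2/429 = 98/1287
take √, sign -1: I = -0.07784287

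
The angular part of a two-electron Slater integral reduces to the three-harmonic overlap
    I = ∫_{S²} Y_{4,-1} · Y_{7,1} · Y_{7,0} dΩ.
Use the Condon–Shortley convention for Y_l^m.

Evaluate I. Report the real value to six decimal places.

Rules hold: Σm=0, L=18 even, 3≤7≤11.
N = 9·15·15 = 2025
Δ = 4!·4!·10!/19! = 1/58198140
Racah Σ t=0..4: t=0:+1/17418240 t=1:−1/622080 t=2:+1/230400 t=3:−1/622080 t=4:+1/17418240 = 1/806400
⇒ 3j(4 7 7; 0 0 0)² = 2268/230945, sgn -1
Racah Σ t=1..4: t=1:−1/4354560 t=2:+1/414720 t=3:−1/345600 t=4:+1/2488320 = -1/3225600
⇒ 3j(4 7 7; -1 1 0)² = 81/92378, sgn +1
4πI² = N·(3j₀)²·(3jₘ)² = 37200870/2133423721
I = -1·√(0.0174372/4π) = -0.03725058

-0.037251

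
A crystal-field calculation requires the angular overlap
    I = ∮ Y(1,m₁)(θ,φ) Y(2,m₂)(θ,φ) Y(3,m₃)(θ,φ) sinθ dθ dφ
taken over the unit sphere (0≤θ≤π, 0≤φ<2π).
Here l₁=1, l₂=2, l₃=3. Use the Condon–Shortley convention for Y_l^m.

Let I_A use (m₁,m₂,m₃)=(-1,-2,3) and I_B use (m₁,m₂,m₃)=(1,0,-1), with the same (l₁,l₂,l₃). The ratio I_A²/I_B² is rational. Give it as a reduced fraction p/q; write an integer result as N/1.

5/2

Shared (l₁,l₂,l₃)=(1,2,3): N and (l;000)² cancel in I_A²/I_B².
A: Δ = 0!·2!·4!/7! = 1/105; Racah Σ t=0..0: t=0:+1/48 = 1/48; ⇒ 3j(1 2 3; -1 -2 3)² = 1/7, sgn +1
B: Δ = 0!·2!·4!/7! = 1/105; Racah Σ t=0..0: t=0:+1/8 = 1/8; ⇒ 3j(1 2 3; 1 0 -1)² = 2/35, sgn +1
I_A²/I_B² = (1/7)/(2/35) = 5/2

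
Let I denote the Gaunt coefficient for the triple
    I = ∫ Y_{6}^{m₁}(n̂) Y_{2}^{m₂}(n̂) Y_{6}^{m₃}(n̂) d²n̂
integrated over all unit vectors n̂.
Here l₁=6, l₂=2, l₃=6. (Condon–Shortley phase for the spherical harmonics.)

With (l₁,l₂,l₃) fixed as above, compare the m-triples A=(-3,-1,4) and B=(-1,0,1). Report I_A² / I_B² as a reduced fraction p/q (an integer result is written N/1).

245/169

l's match ⇒ only the (l;m) 3-j factors differ between A and B.
A: triangle coeff Δ(6,2,6) = 1/90090; Σ_t [0,1]: t=0:+1/725760 t=1:−1/161280 = -1/207360; (3j)²=7/286 [(6 2 6; -3 -1 4)], sign=-1
B: triangle coeff Δ(6,2,6) = 1/90090; Σ_t [0,2]: t=0:+1/120960 t=1:−1/17280 t=2:+1/57600 = -13/403200; (3j)²=13/770 [(6 2 6; -1 0 1)], sign=+1
I_A²/I_B² = (7/286)/(13/770) = 245/169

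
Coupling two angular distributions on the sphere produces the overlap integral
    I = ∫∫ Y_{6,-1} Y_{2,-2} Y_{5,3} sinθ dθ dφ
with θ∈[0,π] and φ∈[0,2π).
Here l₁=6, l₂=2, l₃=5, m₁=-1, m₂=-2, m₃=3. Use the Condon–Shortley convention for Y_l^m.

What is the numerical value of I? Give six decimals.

Σlᵢ=13 odd — θ-integrand is odd under cosθ→−cosθ; I=0

0.000000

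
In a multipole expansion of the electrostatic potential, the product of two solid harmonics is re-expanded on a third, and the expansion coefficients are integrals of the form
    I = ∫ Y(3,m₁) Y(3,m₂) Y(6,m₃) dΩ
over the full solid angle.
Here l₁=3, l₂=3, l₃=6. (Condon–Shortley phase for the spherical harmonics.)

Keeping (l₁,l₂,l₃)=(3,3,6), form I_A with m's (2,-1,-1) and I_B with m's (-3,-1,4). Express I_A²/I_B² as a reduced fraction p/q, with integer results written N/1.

1/2

Same 3,3,6: normalisation and zero-m 3j drop out of the ratio.
A: Δ: 0! 6! 6! / 13! → 1/12012; sum: t=0:+1/5760 = 1/5760; 3j²(3 3 6; 2 -1 -1) = Δ·Π!·Σ² = 5/572  (sign -1)
B: Δ: 0! 6! 6! / 13! → 1/12012; sum: t=0:+1/34560 = 1/34560; 3j²(3 3 6; -3 -1 4) = Δ·Π!·Σ² = 5/286  (sign +1)
I_A²/I_B² = (5/572)/(5/286) = 1/2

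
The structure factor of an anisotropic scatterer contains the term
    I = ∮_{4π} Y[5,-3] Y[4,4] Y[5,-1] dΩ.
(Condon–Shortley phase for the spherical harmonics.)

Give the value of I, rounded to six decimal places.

-0.168084

Checks pass: Σm=0; 14 even; l₃=5∈[1,9].
(2·5+1)(2·4+1)(2·5+1) = 1089
Δ: 4! 6! 4! / 15! → 1/3153150
sum: t=0:+1/69120 t=1:−1/1728 t=2:+1/576 t=3:−1/1728 t=4:+1/69120 = 7/11520
3j²(5 4 5; 0 0 0) = Δ·Π!·Σ² = 2/143  (sign -1)
sum: t=4:+1/27648 = 1/27648
3j²(5 4 5; -3 4 -1) = Δ·Π!·Σ² = 10/429  (sign +1)
combine: 4πI² = 1089·2/143·10/429 = 60/169
take √, sign -1: I = -0.16808437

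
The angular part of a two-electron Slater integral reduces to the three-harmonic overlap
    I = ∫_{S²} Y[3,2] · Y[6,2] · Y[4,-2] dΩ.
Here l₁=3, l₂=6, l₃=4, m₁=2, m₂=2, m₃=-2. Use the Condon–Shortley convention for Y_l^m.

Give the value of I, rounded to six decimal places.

0.000000

m-sum = 2 + 2 − 2 = 2 ≠ 0 ⇒ I = 0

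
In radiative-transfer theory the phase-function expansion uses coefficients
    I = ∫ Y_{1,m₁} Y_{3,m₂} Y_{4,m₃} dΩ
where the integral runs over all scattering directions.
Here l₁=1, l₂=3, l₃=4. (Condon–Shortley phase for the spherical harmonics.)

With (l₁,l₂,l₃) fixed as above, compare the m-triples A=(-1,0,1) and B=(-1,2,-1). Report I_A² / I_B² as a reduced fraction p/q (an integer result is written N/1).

10/3

Same 1,3,4: normalisation and zero-m 3j drop out of the ratio.
A: Δ: 0! 2! 6! / 9! → 1/252; sum: t=0:+1/72 = 1/72; 3j²(1 3 4; -1 0 1) = Δ·Π!·Σ² = 5/126  (sign -1)
B: Δ: 0! 2! 6! / 9! → 1/252; sum: t=0:+1/240 = 1/240; 3j²(1 3 4; -1 2 -1) = Δ·Π!·Σ² = 1/84  (sign -1)
I_A²/I_B² = (5/126)/(1/84) = 10/3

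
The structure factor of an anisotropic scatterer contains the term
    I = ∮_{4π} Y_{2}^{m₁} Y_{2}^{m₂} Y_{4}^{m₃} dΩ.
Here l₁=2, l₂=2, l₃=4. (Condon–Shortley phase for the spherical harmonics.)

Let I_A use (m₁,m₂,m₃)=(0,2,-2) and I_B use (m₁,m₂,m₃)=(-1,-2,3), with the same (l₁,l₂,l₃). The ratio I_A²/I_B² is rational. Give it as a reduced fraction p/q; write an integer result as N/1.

l's match ⇒ only the (l;m) 3-j factors differ between A and B.
A: triangle coeff Δ(2,2,4) = 1/630; Σ_t [0,0]: t=0:+1/96 = 1/96; (3j)²=1/42 [(2 2 4; 0 2 -2)], sign=+1
B: triangle coeff Δ(2,2,4) = 1/630; Σ_t [0,0]: t=0:+1/144 = 1/144; (3j)²=1/18 [(2 2 4; -1 -2 3)], sign=-1
I_A²/I_B² = (1/42)/(1/18) = 3/7

3/7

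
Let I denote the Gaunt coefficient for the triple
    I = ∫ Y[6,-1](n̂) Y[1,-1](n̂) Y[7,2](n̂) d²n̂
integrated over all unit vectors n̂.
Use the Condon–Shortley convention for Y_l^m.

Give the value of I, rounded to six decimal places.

0.209937

m-sum 0 ✓  L=14 even ✓  5≤7≤7 ✓
Π(2lᵢ+1) = 13×3×15 = 585
triangle coeff Δ(6,1,7) = 1/1365
Σ_t [0,0]: t=0:+1/518400 = 1/518400
(3j)²=7/195 [(6 1 7; 0 0 0)], sign=-1
Σ_t [0,0]: t=0:+1/1209600 = 1/1209600
(3j)²=12/455 [(6 1 7; -1 -1 2)], sign=-1
⇒ 4πI² = 36/65
I = (+1)√(36/65/(4π)) = 0.20993732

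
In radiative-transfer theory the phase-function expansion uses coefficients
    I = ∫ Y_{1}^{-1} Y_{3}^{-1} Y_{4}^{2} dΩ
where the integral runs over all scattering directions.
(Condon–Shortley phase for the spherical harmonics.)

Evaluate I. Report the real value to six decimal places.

m-sum 0 ✓  L=8 even ✓  2≤4≤4 ✓
Π(2lᵢ+1) = 3×7×9 = 189
triangle coeff Δ(1,3,4) = 1/252
Σ_t [0,0]: t=0:+1/36 = 1/36
(3j)²=4/63 [(1 3 4; 0 0 0)], sign=+1
Σ_t [0,0]: t=0:+1/96 = 1/96
(3j)²=5/84 [(1 3 4; -1 -1 2)], sign=+1
⇒ 4πI² = 5/7
I = (+1)√(5/7/(4π)) = 0.23841361

0.238414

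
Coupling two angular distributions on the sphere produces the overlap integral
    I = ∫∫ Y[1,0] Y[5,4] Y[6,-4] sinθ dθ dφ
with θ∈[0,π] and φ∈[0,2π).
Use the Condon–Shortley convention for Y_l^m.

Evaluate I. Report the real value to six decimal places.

0.182727

m-sum 0 ✓  L=12 even ✓  4≤6≤6 ✓
Π(2lᵢ+1) = 3×11×13 = 429
triangle coeff Δ(1,5,6) = 1/858
Σ_t [0,0]: t=0:+1/14400 = 1/14400
(3j)²=6/143 [(1 5 6; 0 0 0)], sign=+1
Σ_t [0,0]: t=0:+1/362880 = 1/362880
(3j)²=10/429 [(1 5 6; 0 4 -4)], sign=+1
⇒ 4πI² = 60/143
I = (+1)√(60/143/(4π)) = 0.18272698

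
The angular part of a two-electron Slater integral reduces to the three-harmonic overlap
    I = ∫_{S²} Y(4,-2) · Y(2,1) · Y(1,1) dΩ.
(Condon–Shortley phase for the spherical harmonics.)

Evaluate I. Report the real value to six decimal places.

0.000000

triangle: need 2≤l₃≤6, have 1; I=0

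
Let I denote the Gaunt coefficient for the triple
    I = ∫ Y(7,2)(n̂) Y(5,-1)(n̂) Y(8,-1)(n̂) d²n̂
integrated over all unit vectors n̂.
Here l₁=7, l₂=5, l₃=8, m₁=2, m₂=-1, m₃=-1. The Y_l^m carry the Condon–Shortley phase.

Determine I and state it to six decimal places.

Rules hold: Σm=0, L=20 even, 2≤8≤12.
N = 15·11·17 = 2805
Δ = 4!·10!·6!/21! = 1/814773960
Racah Σ t=0..4: t=0:+1/87091200 t=1:−1/4976640 t=2:+1/2073600 t=3:−1/4976640 t=4:+1/87091200 = 1/9676800
⇒ 3j(7 5 8; 0 0 0)² = 360/46189, sgn +1
Racah Σ t=0..4: t=0:+1/16588800 t=1:−1/3732480 t=2:+1/5806080 t=3:−1/58060800 t=4:+1/6270566400 = -47/895795200
⇒ 3j(7 5 8; 2 -1 -1)² = 15463/3325608, sgn +1
4πI² = N·(3j₀)²·(3jₘ)² = 1159725/11408683
I = +1·√(0.101653/4π) = 0.08994040

0.089940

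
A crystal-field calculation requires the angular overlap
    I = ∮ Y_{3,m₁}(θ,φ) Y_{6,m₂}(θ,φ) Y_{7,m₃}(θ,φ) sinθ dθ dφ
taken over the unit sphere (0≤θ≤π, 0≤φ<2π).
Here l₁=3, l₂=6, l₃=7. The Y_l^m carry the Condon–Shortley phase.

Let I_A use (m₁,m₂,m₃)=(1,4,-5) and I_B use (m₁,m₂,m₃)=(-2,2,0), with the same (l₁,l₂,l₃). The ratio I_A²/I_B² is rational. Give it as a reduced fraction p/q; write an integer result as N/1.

9251/35000

Shared (l₁,l₂,l₃)=(3,6,7): N and (l;000)² cancel in I_A²/I_B².
A: Δ = 2!·4!·10!/17! = 1/2042040; Racah Σ t=0..2: t=0:+1/29030400 t=1:−1/2177280 t=2:+1/3870720 = -29/174182400; ⇒ 3j(3 6 7; 1 4 -5)² = 841/185640, sgn -1
B: Δ = 2!·4!·10!/17! = 1/2042040; Racah Σ t=1..2: t=1:−1/725760 t=2:+1/207360 = 1/290304; ⇒ 3j(3 6 7; -2 2 0)² = 125/7293, sgn -1
I_A²/I_B² = (841/185640)/(125/7293) = 9251/35000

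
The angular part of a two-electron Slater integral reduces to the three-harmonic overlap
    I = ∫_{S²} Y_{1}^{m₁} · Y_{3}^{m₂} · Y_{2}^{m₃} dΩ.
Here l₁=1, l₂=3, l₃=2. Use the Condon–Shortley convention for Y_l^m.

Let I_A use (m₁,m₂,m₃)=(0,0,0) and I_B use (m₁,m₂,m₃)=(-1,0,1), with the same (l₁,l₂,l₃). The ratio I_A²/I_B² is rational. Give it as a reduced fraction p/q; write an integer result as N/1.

Same 1,3,2: normalisation and zero-m 3j drop out of the ratio.
A: Δ: 2! 0! 4! / 7! → 1/105; sum: t=1:−1/4 = -1/4; 3j²(1 3 2; 0 0 0) = Δ·Π!·Σ² = 3/35  (sign -1)
B: Δ: 2! 0! 4! / 7! → 1/105; sum: t=2:+1/12 = 1/12; 3j²(1 3 2; -1 0 1) = Δ·Π!·Σ² = 1/35  (sign -1)
I_A²/I_B² = (3/35)/(1/35) = 3/1

3/1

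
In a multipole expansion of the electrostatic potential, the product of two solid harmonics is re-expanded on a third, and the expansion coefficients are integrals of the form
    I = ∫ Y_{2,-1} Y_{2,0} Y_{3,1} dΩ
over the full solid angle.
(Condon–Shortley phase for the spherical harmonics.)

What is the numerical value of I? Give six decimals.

L=7 odd ⇒ parity kills the (l;000) factor ⇒ I = 0

0.000000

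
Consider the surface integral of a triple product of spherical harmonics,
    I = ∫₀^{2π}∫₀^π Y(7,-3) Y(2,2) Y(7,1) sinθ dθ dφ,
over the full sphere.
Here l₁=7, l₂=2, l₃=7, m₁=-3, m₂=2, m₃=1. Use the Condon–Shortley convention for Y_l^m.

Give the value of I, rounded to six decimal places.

m-sum 0 ✓  L=16 even ✓  5≤7≤9 ✓
Π(2lᵢ+1) = 15×5×15 = 1125
triangle coeff Δ(7,2,7) = 1/185640
Σ_t [0,2]: t=0:+1/2419200 t=1:−1/518400 t=2:+1/2419200 = -1/907200
(3j)²=56/3315 [(7 2 7; 0 0 0)], sign=+1
Σ_t [2,2]: t=2:+1/3870720 = 1/3870720
(3j)²=135/6188 [(7 2 7; -3 2 1)], sign=+1
⇒ 4πI² = 20250/48841
I = (+1)√(20250/48841/(4π)) = 0.18164160

0.181642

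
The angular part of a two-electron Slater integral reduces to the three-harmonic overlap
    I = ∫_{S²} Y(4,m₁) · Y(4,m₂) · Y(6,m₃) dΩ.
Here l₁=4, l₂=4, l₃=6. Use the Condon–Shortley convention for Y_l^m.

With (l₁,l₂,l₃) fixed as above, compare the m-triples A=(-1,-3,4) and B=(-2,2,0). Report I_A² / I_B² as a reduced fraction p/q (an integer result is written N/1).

9/242

Same 4,4,6: normalisation and zero-m 3j drop out of the ratio.
A: Δ: 2! 6! 6! / 15! → 1/1261260; sum: t=0:+1/28800 t=1:−1/34560 = 1/172800; 3j²(4 4 6; -1 -3 4) = Δ·Π!·Σ² = 1/1430  (sign +1)
B: Δ: 2! 6! 6! / 15! → 1/1261260; sum: t=0:+1/1036800 t=1:−1/14400 t=2:+1/4608 = 77/518400; 3j²(4 4 6; -2 2 0) = Δ·Π!·Σ² = 11/585  (sign +1)
I_A²/I_B² = (1/1430)/(11/585) = 9/242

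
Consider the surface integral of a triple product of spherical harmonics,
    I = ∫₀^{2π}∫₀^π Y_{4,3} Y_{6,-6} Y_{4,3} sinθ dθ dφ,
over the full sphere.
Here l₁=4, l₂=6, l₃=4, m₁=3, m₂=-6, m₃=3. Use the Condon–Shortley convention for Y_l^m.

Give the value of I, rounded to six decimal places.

Rules hold: Σm=0, L=14 even, 2≤4≤10.
N = 9·13·9 = 1053
Δ = 6!·2!·6!/15! = 1/1261260
Racah Σ t=2..4: t=2:+1/4608 t=3:−1/1296 t=4:+1/4608 = -7/20736
⇒ 3j(4 6 4; 0 0 0)² = 20/1287, sgn -1
Racah Σ t=0..0: t=0:+1/518400 = 1/518400
⇒ 3j(4 6 4; 3 -6 3)² = 7/195, sgn -1
4πI² = N·(3j₀)²·(3jₘ)² = 84/143
I = +1·√(0.587413/4π) = 0.21620548

0.216205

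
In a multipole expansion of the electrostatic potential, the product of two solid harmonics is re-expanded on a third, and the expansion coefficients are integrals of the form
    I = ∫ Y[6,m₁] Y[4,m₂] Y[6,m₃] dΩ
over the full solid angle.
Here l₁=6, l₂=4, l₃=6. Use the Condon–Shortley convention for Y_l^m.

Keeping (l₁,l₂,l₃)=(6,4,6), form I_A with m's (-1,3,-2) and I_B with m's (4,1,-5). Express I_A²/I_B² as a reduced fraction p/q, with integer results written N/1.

343/495

l's match ⇒ only the (l;m) 3-j factors differ between A and B.
A: triangle coeff Δ(6,4,6) = 1/15315300; Σ_t [3,4]: t=3:−1/82944 t=4:+1/103680 = -1/414720; (3j)²=49/43758 [(6 4 6; -1 3 -2)], sign=-1
B: triangle coeff Δ(6,4,6) = 1/15315300; Σ_t [1,2]: t=1:−1/725760 t=2:+1/967680 = -1/2903040; (3j)²=5/3094 [(6 4 6; 4 1 -5)], sign=+1
I_A²/I_B² = (49/43758)/(5/3094) = 343/495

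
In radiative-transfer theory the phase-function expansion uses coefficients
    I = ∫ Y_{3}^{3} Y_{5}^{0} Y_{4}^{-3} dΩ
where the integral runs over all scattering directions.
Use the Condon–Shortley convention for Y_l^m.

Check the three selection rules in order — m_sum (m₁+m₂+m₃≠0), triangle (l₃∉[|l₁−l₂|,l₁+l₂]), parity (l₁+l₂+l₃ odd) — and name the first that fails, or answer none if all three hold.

azimuthal sum: 3 + 0 − 3 = 0  ✓
2 ≤ 4 ≤ 8 (triangle on l)  ✓
L = 3 + 5 + 4 = 12 (even)  ✓

none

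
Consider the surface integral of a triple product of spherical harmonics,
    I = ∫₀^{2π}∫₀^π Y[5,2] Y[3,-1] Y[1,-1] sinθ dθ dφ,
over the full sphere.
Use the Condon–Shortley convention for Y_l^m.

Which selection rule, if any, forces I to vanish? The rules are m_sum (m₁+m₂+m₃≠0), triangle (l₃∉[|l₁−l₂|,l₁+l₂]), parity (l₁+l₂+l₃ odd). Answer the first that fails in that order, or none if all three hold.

triangle

m₁+m₂+m₃ = 2 − 1 − 1 = 0  ✓
triangle: |5−3|=2 ≤ l₃=1 ≤ 5+3=8  ✗
parity: l₁+l₂+l₃ = 9 is odd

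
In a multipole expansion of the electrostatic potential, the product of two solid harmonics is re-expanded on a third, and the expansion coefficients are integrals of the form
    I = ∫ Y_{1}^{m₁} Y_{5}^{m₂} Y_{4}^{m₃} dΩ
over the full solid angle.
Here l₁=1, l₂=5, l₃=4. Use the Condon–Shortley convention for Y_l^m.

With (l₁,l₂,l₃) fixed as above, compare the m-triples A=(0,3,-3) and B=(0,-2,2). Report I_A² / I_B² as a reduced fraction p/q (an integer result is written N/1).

Shared (l₁,l₂,l₃)=(1,5,4): N and (l;000)² cancel in I_A²/I_B².
A: Δ = 2!·0!·8!/11! = 1/495; Racah Σ t=1..1: t=1:−1/5040 = -1/5040; ⇒ 3j(1 5 4; 0 3 -3)² = 16/495, sgn +1
B: Δ = 2!·0!·8!/11! = 1/495; Racah Σ t=1..1: t=1:−1/1440 = -1/1440; ⇒ 3j(1 5 4; 0 -2 2)² = 7/165, sgn -1
I_A²/I_B² = (16/495)/(7/165) = 16/21

16/21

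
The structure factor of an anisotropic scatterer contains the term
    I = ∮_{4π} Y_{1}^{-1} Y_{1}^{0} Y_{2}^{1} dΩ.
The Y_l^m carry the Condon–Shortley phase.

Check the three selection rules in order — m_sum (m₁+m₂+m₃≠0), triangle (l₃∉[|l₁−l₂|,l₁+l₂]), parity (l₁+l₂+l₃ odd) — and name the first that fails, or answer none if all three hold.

Σmᵢ = 0  ✓
l₃∈[|l₁−l₂|,l₁+l₂]=[0,2], have l₃=2  ✓
Σlᵢ = 4 ⇒ even  ✓

none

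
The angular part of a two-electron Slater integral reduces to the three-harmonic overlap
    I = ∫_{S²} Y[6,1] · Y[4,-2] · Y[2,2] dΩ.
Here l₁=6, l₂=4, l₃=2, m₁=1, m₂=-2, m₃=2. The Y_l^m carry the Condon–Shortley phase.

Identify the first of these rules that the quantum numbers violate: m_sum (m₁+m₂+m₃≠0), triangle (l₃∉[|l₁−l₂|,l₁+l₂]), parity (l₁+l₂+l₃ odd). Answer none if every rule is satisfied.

m_sum

m₁+m₂+m₃ = 1 − 2 + 2 = 1  ✗
triangle: |6−4|=2 ≤ l₃=2 ≤ 6+4=10
parity: l₁+l₂+l₃ = 12 is even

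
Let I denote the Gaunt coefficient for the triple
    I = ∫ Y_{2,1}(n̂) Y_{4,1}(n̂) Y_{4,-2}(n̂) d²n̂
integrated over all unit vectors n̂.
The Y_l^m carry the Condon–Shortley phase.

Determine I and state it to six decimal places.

0.127700

m-sum 0 ✓  L=10 even ✓  2≤4≤6 ✓
Π(2lᵢ+1) = 5×9×9 = 405
triangle coeff Δ(2,4,4) = 1/13860
Σ_t [0,2]: t=0:+1/192 t=1:−1/36 t=2:+1/192 = -5/288
(3j)²=20/693 [(2 4 4; 0 0 0)], sign=-1
Σ_t [0,1]: t=0:+1/240 t=1:−1/96 = -1/160
(3j)²=27/1540 [(2 4 4; 1 1 -2)], sign=-1
⇒ 4πI² = 1215/5929
I = (+1)√(1215/5929/(4π)) = 0.12770047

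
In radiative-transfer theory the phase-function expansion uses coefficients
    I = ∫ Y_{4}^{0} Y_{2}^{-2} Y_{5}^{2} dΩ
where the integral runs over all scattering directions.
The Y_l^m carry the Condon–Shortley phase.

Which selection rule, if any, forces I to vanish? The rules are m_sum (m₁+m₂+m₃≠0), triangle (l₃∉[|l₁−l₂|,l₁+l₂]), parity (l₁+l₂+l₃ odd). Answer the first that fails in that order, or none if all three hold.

parity

Σmᵢ = 0  ✓
l₃∈[|l₁−l₂|,l₁+l₂]=[2,6], have l₃=5  ✓
Σlᵢ = 11 ⇒ odd  ✗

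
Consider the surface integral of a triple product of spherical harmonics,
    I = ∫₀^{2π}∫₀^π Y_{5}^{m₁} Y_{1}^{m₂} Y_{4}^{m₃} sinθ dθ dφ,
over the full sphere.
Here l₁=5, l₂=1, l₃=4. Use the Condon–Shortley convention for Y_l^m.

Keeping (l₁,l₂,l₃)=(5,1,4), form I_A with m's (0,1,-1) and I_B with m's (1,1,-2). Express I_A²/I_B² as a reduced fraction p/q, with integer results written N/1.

l's match ⇒ only the (l;m) 3-j factors differ between A and B.
A: triangle coeff Δ(5,1,4) = 1/495; Σ_t [2,2]: t=2:+1/1440 = 1/1440; (3j)²=2/99 [(5 1 4; 0 1 -1)], sign=-1
B: triangle coeff Δ(5,1,4) = 1/495; Σ_t [2,2]: t=2:+1/2880 = 1/2880; (3j)²=2/165 [(5 1 4; 1 1 -2)], sign=+1
I_A²/I_B² = (2/99)/(2/165) = 5/3

5/3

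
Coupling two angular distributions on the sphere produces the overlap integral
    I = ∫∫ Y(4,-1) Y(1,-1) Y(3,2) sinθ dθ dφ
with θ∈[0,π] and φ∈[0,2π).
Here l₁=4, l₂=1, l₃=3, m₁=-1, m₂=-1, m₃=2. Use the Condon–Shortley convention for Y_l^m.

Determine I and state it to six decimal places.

Checks pass: Σm=0; 8 even; l₃=3∈[3,5].
(2·4+1)(2·1+1)(2·3+1) = 189
Δ: 2! 6! 0! / 9! → 1/252
sum: t=1:−1/36 = -1/36
3j²(4 1 3; 0 0 0) = Δ·Π!·Σ² = 4/63  (sign +1)
sum: t=0:+1/240 = 1/240
3j²(4 1 3; -1 -1 2) = Δ·Π!·Σ² = 1/84  (sign -1)
combine: 4πI² = 189·4/63·1/84 = 1/7
take √, sign -1: I = -0.10662181

-0.106622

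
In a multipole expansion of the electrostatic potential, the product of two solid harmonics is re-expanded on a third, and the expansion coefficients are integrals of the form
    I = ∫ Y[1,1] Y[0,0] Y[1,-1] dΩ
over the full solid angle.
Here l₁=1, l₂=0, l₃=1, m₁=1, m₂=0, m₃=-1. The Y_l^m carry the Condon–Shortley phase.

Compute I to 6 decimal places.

-0.282095

m-sum 0 ✓  L=2 even ✓  1≤1≤1 ✓
Π(2lᵢ+1) = 3×1×3 = 9
triangle coeff Δ(1,0,1) = 1/3
Σ_t [0,0]: t=0:+1/1 = 1/1
(3j)²=1/3 [(1 0 1; 0 0 0)], sign=-1
Σ_t [0,0]: t=0:+1/2 = 1/2
(3j)²=1/3 [(1 0 1; 1 0 -1)], sign=+1
⇒ 4πI² = 1/1
I = (-1)√(1/1/(4π)) = -0.28209479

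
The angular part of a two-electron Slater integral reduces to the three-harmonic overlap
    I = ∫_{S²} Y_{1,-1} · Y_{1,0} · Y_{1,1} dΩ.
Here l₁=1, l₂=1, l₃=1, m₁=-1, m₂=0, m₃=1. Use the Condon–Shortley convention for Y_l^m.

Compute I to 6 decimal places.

L=3 odd ⇒ parity kills the (l;000) factor ⇒ I = 0

0.000000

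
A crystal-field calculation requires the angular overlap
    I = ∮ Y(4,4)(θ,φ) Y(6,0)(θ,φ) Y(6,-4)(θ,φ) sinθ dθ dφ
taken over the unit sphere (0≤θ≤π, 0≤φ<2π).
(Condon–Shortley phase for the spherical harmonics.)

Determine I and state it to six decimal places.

Rules hold: Σm=0, L=16 even, 2≤6≤10.
N = 9·13·13 = 1521
Δ = 4!·4!·8!/17! = 1/15315300
Racah Σ t=0..4: t=0:+1/829440 t=1:−1/25920 t=2:+1/9216 t=3:−1/25920 t=4:+1/829440 = 7/207360
⇒ 3j(4 6 6; 0 0 0)² = 28/2431, sgn +1
Racah Σ t=0..0: t=0:+1/829440 = 1/829440
⇒ 3j(4 6 6; 4 0 -4)² = 35/2431, sgn +1
4πI² = N·(3j₀)²·(3jₘ)² = 8820/34969
I = +1·√(0.252223/4π) = 0.14167322

0.141673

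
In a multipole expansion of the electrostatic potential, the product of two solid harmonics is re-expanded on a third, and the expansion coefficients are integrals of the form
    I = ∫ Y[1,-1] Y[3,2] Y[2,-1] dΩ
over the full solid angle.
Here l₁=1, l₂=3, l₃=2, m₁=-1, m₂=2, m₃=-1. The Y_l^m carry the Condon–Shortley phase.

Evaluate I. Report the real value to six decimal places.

m-sum 0 ✓  L=6 even ✓  2≤2≤4 ✓
Π(2lᵢ+1) = 3×7×5 = 105
triangle coeff Δ(1,3,2) = 1/105
Σ_t [1,1]: t=1:−1/4 = -1/4
(3j)²=3/35 [(1 3 2; 0 0 0)], sign=-1
Σ_t [2,2]: t=2:+1/12 = 1/12
(3j)²=2/21 [(1 3 2; -1 2 -1)], sign=-1
⇒ 4πI² = 6/7
I = (+1)√(6/7/(4π)) = 0.26116903

0.261169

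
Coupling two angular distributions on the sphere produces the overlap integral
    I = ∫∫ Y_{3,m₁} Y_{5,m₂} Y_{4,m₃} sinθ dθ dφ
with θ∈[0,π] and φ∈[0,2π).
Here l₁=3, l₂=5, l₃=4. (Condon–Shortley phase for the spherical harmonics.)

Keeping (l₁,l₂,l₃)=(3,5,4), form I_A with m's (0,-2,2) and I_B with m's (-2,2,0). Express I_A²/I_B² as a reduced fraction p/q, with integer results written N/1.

Shared (l₁,l₂,l₃)=(3,5,4): N and (l;000)² cancel in I_A²/I_B².
A: Δ = 4!·2!·6!/13! = 1/180180; Racah Σ t=1..3: t=1:−1/576 t=2:+1/480 t=3:−1/8640 = 1/4320; ⇒ 3j(3 5 4; 0 -2 2)² = 1/2145, sgn +1
B: Δ = 4!·2!·6!/13! = 1/180180; Racah Σ t=3..4: t=3:−1/576 t=4:+1/864 = -1/1728; ⇒ 3j(3 5 4; -2 2 0)² = 5/1287, sgn -1
I_A²/I_B² = (1/2145)/(5/1287) = 3/25

3/25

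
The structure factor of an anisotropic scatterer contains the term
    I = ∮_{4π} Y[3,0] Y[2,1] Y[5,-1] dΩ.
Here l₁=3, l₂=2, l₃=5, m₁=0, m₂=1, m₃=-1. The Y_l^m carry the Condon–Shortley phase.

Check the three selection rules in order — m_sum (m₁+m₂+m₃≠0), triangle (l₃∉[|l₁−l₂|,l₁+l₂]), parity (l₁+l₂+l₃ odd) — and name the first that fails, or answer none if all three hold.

Σmᵢ = 0  ✓
l₃∈[|l₁−l₂|,l₁+l₂]=[1,5], have l₃=5  ✓
Σlᵢ = 10 ⇒ even  ✓

none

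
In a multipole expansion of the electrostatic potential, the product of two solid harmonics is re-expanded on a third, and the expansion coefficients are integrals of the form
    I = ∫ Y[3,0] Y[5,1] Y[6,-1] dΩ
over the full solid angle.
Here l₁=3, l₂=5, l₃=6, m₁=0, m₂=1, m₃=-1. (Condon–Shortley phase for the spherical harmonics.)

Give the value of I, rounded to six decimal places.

-0.123080

Checks pass: Σm=0; 14 even; l₃=6∈[2,8].
(2·3+1)(2·5+1)(2·6+1) = 1001
Δ: 2! 4! 8! / 15! → 1/675675
sum: t=0:+1/8640 t=1:−1/2304 t=2:+1/8640 = -7/34560
3j²(3 5 6; 0 0 0) = Δ·Π!·Σ² = 7/429  (sign -1)
sum: t=0:+1/17280 t=1:−1/2880 t=2:+1/6912 = -1/6912
3j²(3 5 6; 0 1 -1) = Δ·Π!·Σ² = 5/429  (sign +1)
combine: 4πI² = 1001·7/429·5/429 = 245/1287
take √, sign -1: I = -0.12308038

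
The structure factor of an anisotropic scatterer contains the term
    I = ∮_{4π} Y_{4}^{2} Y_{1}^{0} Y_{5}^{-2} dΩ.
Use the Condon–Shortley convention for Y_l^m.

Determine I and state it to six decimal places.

Rules hold: Σm=0, L=10 even, 3≤5≤5.
N = 9·3·11 = 297
Δ = 0!·8!·2!/11! = 1/495
Racah Σ t=0..0: t=0:+1/576 = 1/576
⇒ 3j(4 1 5; 0 0 0)² = 5/99, sgn -1
Racah Σ t=0..0: t=0:+1/1440 = 1/1440
⇒ 3j(4 1 5; 2 0 -2)² = 7/165, sgn -1
4πI² = N·(3j₀)²·(3jₘ)² = 7/11
I = +1·√(0.636364/4π) = 0.22503380

0.225034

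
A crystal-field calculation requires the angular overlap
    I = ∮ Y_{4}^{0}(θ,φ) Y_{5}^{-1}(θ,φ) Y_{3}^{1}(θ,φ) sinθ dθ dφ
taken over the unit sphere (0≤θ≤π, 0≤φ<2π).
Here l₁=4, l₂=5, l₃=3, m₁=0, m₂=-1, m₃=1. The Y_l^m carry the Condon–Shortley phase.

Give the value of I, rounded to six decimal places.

m-sum 0 ✓  L=12 even ✓  1≤3≤9 ✓
Π(2lᵢ+1) = 9×11×7 = 693
triangle coeff Δ(4,5,3) = 1/180180
Σ_t [2,4]: t=2:+1/576 t=3:−1/144 t=4:+1/576 = -1/288
(3j)²=20/1001 [(4 5 3; 0 0 0)], sign=+1
Σ_t [2,4]: t=2:+1/384 t=3:−1/216 t=4:+1/2304 = -11/6912
(3j)²=11/1638 [(4 5 3; 0 -1 1)], sign=-1
⇒ 4πI² = 110/1183
I = (-1)√(110/1183/(4π)) = -0.08601992

-0.086020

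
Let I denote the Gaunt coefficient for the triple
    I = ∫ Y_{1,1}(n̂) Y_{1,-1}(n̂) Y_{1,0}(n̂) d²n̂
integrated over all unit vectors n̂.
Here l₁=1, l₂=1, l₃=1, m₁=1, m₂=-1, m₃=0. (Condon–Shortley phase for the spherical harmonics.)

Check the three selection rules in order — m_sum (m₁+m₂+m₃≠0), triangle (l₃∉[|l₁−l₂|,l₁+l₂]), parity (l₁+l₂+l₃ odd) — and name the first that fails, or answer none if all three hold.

azimuthal sum: 1 − 1 + 0 = 0  ✓
0 ≤ 1 ≤ 2 (triangle on l)  ✓
L = 1 + 1 + 1 = 3 (odd)  ✗

parity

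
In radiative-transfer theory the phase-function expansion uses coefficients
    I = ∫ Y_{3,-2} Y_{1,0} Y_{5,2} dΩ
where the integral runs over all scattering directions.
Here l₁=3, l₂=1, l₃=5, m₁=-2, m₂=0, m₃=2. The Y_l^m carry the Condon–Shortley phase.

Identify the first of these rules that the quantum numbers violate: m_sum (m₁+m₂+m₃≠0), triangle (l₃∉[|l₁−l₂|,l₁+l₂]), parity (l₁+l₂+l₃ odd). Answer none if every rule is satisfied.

azimuthal sum: -2 + 0 + 2 = 0  ✓
2 ≤ 5 ≤ 4 (triangle on l)  ✗
L = 3 + 1 + 5 = 9 (odd)

triangle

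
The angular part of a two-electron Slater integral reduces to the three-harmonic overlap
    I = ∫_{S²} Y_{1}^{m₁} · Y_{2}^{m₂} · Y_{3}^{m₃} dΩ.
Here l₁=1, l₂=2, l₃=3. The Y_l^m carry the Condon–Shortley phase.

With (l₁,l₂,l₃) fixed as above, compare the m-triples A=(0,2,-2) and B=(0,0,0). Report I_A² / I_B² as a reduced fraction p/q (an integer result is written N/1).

Same 1,2,3: normalisation and zero-m 3j drop out of the ratio.
A: Δ: 0! 2! 4! / 7! → 1/105; sum: t=0:+1/24 = 1/24; 3j²(1 2 3; 0 2 -2) = Δ·Π!·Σ² = 1/21  (sign -1)
B: Δ: 0! 2! 4! / 7! → 1/105; sum: t=0:+1/4 = 1/4; 3j²(1 2 3; 0 0 0) = Δ·Π!·Σ² = 3/35  (sign -1)
I_A²/I_B² = (1/21)/(3/35) = 5/9

5/9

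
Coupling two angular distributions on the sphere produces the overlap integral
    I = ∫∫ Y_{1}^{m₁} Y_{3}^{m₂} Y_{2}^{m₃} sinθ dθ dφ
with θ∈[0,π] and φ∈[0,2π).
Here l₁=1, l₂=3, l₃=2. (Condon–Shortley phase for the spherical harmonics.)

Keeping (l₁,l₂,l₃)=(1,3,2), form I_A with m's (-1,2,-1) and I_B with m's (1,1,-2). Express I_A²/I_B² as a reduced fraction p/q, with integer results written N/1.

l's match ⇒ only the (l;m) 3-j factors differ between A and B.
A: triangle coeff Δ(1,3,2) = 1/105; Σ_t [2,2]: t=2:+1/12 = 1/12; (3j)²=2/21 [(1 3 2; -1 2 -1)], sign=-1
B: triangle coeff Δ(1,3,2) = 1/105; Σ_t [0,0]: t=0:+1/48 = 1/48; (3j)²=1/105 [(1 3 2; 1 1 -2)], sign=+1
I_A²/I_B² = (2/21)/(1/105) = 10/1

10/1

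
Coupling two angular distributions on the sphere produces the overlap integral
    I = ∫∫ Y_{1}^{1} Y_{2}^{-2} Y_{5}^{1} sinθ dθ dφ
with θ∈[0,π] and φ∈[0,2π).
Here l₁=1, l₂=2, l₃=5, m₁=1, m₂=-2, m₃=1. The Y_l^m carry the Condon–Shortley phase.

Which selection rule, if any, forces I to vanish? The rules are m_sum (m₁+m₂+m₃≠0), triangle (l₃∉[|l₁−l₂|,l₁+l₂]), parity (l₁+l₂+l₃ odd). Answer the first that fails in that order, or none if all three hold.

triangle

Σmᵢ = 0  ✓
l₃∈[|l₁−l₂|,l₁+l₂]=[1,3], have l₃=5  ✗
Σlᵢ = 8 ⇒ even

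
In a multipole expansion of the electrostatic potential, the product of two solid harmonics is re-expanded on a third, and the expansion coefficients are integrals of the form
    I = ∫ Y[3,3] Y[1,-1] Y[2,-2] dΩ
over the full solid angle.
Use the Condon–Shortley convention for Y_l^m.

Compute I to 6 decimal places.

-0.319865

Checks pass: Σm=0; 6 even; l₃=2∈[2,4].
(2·3+1)(2·1+1)(2·2+1) = 105
Δ: 2! 4! 0! / 7! → 1/105
sum: t=1:−1/4 = -1/4
3j²(3 1 2; 0 0 0) = Δ·Π!·Σ² = 3/35  (sign -1)
sum: t=0:+1/48 = 1/48
3j²(3 1 2; 3 -1 -2) = Δ·Π!·Σ² = 1/7  (sign +1)
combine: 4πI² = 105·3/35·1/7 = 9/7
take √, sign -1: I = -0.31986543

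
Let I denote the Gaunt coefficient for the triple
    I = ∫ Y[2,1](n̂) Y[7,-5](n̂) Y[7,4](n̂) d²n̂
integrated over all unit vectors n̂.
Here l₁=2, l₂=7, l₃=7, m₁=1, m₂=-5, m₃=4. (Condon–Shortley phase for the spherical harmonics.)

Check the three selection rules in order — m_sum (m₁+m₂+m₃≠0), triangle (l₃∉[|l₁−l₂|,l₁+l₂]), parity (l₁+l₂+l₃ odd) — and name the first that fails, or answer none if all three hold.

azimuthal sum: 1 − 5 + 4 = 0  ✓
5 ≤ 7 ≤ 9 (triangle on l)  ✓
L = 2 + 7 + 7 = 16 (even)  ✓

none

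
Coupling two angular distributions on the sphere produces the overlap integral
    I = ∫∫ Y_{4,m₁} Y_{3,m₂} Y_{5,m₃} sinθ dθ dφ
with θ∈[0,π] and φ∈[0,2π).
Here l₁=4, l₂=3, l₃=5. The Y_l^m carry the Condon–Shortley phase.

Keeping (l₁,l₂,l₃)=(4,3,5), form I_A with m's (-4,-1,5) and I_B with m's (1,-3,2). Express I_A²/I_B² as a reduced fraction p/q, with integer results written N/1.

28/25

l's match ⇒ only the (l;m) 3-j factors differ between A and B.
A: triangle coeff Δ(4,3,5) = 1/180180; Σ_t [2,2]: t=2:+1/34560 = 1/34560; (3j)²=14/429 [(4 3 5; -4 -1 5)], sign=+1
B: triangle coeff Δ(4,3,5) = 1/180180; Σ_t [0,0]: t=0:+1/1728 = 1/1728; (3j)²=25/858 [(4 3 5; 1 -3 2)], sign=-1
I_A²/I_B² = (14/429)/(25/858) = 28/25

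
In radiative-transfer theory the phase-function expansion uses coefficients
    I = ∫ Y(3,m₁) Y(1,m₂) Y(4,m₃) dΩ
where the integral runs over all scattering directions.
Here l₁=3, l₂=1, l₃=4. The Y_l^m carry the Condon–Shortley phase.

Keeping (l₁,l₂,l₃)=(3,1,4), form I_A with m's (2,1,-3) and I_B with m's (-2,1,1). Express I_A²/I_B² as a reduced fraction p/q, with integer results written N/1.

7/1

Same 3,1,4: normalisation and zero-m 3j drop out of the ratio.
A: Δ: 0! 6! 2! / 9! → 1/252; sum: t=0:+1/240 = 1/240; 3j²(3 1 4; 2 1 -3) = Δ·Π!·Σ² = 1/12  (sign -1)
B: Δ: 0! 6! 2! / 9! → 1/252; sum: t=0:+1/240 = 1/240; 3j²(3 1 4; -2 1 1) = Δ·Π!·Σ² = 1/84  (sign -1)
I_A²/I_B² = (1/12)/(1/84) = 7/1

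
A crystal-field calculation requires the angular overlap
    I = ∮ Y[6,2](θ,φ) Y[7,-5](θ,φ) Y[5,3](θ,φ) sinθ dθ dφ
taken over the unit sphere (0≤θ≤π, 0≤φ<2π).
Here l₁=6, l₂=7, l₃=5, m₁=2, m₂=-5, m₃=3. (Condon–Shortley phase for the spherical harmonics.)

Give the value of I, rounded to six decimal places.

m-sum 0 ✓  L=18 even ✓  1≤5≤13 ✓
Π(2lᵢ+1) = 13×15×11 = 2145
triangle coeff Δ(6,7,5) = 1/174594420
Σ_t [2,6]: t=2:+1/4147200 t=3:−1/207360 t=4:+1/82944 t=5:−1/207360 t=6:+1/4147200 = 1/345600
(3j)²=420/46189 [(6 7 5; 0 0 0)], sign=-1
Σ_t [0,2]: t=0:+1/46448640 t=1:−1/3628800 t=2:+1/4147200 = -1/77414400
(3j)²=3/41990 [(6 7 5; 2 -5 3)], sign=-1
⇒ 4πI² = 1890/1356277
I = (+1)√(1890/1356277/(4π)) = 0.01053057

0.010531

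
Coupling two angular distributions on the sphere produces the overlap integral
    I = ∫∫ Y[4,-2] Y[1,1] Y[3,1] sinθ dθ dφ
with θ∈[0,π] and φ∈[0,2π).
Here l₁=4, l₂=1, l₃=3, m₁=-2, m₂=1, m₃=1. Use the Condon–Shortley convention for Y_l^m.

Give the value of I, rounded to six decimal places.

Rules hold: Σm=0, L=8 even, 3≤3≤5.
N = 9·3·7 = 189
Δ = 2!·6!·0!/9! = 1/252
Racah Σ t=1..1: t=1:−1/36 = -1/36
⇒ 3j(4 1 3; 0 0 0)² = 4/63, sgn +1
Racah Σ t=2..2: t=2:+1/96 = 1/96
⇒ 3j(4 1 3; -2 1 1)² = 5/84, sgn +1
4πI² = N·(3j₀)²·(3jₘ)² = 5/7
I = +1·√(0.714286/4π) = 0.23841361

0.238414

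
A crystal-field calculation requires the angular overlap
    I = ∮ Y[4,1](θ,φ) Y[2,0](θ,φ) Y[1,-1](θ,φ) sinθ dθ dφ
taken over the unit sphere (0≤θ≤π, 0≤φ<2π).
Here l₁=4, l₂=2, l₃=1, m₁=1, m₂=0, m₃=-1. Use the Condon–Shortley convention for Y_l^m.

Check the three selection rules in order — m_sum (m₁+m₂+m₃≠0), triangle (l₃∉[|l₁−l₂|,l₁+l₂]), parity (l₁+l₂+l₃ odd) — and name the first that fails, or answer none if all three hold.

triangle

Σmᵢ = 0  ✓
l₃∈[|l₁−l₂|,l₁+l₂]=[2,6], have l₃=1  ✗
Σlᵢ = 7 ⇒ odd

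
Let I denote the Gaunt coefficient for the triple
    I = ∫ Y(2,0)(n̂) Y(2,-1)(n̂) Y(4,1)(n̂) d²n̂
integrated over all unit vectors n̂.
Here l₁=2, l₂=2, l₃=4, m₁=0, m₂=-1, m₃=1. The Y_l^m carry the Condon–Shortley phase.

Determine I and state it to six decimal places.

-0.220728

Checks pass: Σm=0; 8 even; l₃=4∈[0,4].
(2·2+1)(2·2+1)(2·4+1) = 225
Δ: 0! 4! 4! / 9! → 1/630
sum: t=0:+1/16 = 1/16
3j²(2 2 4; 0 0 0) = Δ·Π!·Σ² = 2/35  (sign +1)
sum: t=0:+1/24 = 1/24
3j²(2 2 4; 0 -1 1) = Δ·Π!·Σ² = 1/21  (sign -1)
combine: 4πI² = 225·2/35·1/21 = 30/49
take √, sign -1: I = -0.22072812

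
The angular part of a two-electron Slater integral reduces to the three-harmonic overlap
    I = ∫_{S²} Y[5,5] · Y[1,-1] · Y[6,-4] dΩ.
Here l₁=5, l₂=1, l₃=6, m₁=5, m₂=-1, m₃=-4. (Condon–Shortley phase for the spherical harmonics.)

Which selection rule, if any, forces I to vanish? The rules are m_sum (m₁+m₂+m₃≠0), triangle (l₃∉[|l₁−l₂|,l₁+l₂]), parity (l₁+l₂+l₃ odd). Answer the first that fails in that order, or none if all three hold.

none

Σmᵢ = 0  ✓
l₃∈[|l₁−l₂|,l₁+l₂]=[4,6], have l₃=6  ✓
Σlᵢ = 12 ⇒ even  ✓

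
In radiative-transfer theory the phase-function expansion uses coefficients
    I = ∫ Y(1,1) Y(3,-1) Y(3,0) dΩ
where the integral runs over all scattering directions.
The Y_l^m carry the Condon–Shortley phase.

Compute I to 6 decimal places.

L=7 odd ⇒ parity kills the (l;000) factor ⇒ I = 0

0.000000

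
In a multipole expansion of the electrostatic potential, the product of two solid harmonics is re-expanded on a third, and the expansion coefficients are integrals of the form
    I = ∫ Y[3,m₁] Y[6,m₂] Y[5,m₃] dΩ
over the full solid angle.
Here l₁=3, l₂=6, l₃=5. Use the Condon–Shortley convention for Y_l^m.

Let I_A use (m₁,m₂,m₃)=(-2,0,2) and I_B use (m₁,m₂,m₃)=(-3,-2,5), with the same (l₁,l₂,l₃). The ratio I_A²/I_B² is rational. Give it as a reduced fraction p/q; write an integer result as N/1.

Shared (l₁,l₂,l₃)=(3,6,5): N and (l;000)² cancel in I_A²/I_B².
A: Δ = 4!·2!·8!/15! = 1/675675; Racah Σ t=3..4: t=3:−1/8640 t=4:+1/34560 = -1/11520; ⇒ 3j(3 6 5; -2 0 2)² = 3/143, sgn +1
B: Δ = 4!·2!·8!/15! = 1/675675; Racah Σ t=4..4: t=4:+1/1935360 = 1/1935360; ⇒ 3j(3 6 5; -3 -2 5)² = 1/1001, sgn +1
I_A²/I_B² = (3/143)/(1/1001) = 21/1

21/1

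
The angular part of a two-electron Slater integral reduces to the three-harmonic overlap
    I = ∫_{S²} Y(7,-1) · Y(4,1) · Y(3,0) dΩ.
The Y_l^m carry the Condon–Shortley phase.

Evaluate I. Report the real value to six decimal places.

-0.225497

Checks pass: Σm=0; 14 even; l₃=3∈[3,11].
(2·7+1)(2·4+1)(2·3+1) = 945
Δ: 8! 6! 0! / 15! → 1/45045
sum: t=4:+1/20736 = 1/20736
3j²(7 4 3; 0 0 0) = Δ·Π!·Σ² = 35/1287  (sign -1)
sum: t=5:−1/25920 = -1/25920
3j²(7 4 3; -1 1 0) = Δ·Π!·Σ² = 32/1287  (sign +1)
combine: 4πI² = 945·35/1287·32/1287 = 39200/61347
take √, sign -1: I = -0.22549735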